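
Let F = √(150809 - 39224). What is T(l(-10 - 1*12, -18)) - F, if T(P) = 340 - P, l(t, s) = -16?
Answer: 356 - √111585 ≈ 21.957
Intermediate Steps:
F = √111585 ≈ 334.04
T(l(-10 - 1*12, -18)) - F = (340 - 1*(-16)) - √111585 = (340 + 16) - √111585 = 356 - √111585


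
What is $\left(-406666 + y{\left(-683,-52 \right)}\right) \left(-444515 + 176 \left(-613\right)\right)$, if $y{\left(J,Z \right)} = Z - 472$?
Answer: $224932977570$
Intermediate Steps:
$y{\left(J,Z \right)} = -472 + Z$
$\left(-406666 + y{\left(-683,-52 \right)}\right) \left(-444515 + 176 \left(-613\right)\right) = \left(-406666 - 524\right) \left(-444515 + 176 \left(-613\right)\right) = \left(-406666 - 524\right) \left(-444515 - 107888\right) = \left(-407190\right) \left(-552403\right) = 224932977570$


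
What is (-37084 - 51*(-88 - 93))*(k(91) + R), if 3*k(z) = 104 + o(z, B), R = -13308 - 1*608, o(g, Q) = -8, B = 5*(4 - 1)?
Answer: 386711052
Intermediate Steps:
B = 15 (B = 5*3 = 15)
R = -13916 (R = -13308 - 608 = -13916)
k(z) = 32 (k(z) = (104 - 8)/3 = (⅓)*96 = 32)
(-37084 - 51*(-88 - 93))*(k(91) + R) = (-37084 - 51*(-88 - 93))*(32 - 13916) = (-37084 - 51*(-181))*(-13884) = (-37084 + 9231)*(-13884) = -27853*(-13884) = 386711052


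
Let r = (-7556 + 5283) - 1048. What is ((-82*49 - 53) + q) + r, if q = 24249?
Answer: 16857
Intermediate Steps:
r = -3321 (r = -2273 - 1048 = -3321)
((-82*49 - 53) + q) + r = ((-82*49 - 53) + 24249) - 3321 = ((-4018 - 53) + 24249) - 3321 = (-4071 + 24249) - 3321 = 20178 - 3321 = 16857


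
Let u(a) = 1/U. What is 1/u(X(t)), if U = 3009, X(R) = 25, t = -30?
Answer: 3009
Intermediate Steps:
u(a) = 1/3009
1/u(X(t)) = 1/(1/3009) = 3009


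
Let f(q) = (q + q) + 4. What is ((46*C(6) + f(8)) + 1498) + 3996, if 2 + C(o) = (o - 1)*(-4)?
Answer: 4502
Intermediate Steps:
C(o) = 2 - 4*o (C(o) = -2 + (o - 1)*(-4) = -2 + (-1 + o)*(-4) = -2 + (4 - 4*o) = 2 - 4*o)
f(q) = 4 + 2*q (f(q) = 2*q + 4 = 4 + 2*q)
((46*C(6) + f(8)) + 1498) + 3996 = ((46*(2 - 4*6) + (4 + 2*8)) + 1498) + 3996 = ((46*(2 - 24) + (4 + 16)) + 1498) + 3996 = ((46*(-22) + 20) + 1498) + 3996 = ((-1012 + 20) + 1498) + 3996 = (-992 + 1498) + 3996 = 506 + 3996 = 4502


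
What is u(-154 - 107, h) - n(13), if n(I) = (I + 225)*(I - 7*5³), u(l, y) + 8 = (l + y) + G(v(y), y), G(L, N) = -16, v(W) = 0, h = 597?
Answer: 205468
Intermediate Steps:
u(l, y) = -24 + l + y (u(l, y) = -8 + ((l + y) - 16) = -8 + (-16 + l + y) = -24 + l + y)
n(I) = (-875 + I)*(225 + I) (n(I) = (225 + I)*(I - 7*125) = (225 + I)*(I - 875) = (225 + I)*(-875 + I) = (-875 + I)*(225 + I))
u(-154 - 107, h) - n(13) = (-24 + (-154 - 107) + 597) - (-196875 + 13² - 650*13) = (-24 - 261 + 597) - (-196875 + 169 - 8450) = 312 - 1*(-205156) = 312 + 205156 = 205468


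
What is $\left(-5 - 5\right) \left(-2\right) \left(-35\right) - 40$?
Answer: $-740$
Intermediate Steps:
$\left(-5 - 5\right) \left(-2\right) \left(-35\right) - 40 = \left(-10\right) \left(-2\right) \left(-35\right) - 40 = 20 \left(-35\right) - 40 = -700 - 40 = -740$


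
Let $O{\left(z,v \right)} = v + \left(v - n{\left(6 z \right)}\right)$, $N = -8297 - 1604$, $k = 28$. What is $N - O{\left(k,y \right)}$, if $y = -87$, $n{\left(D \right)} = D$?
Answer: $-9559$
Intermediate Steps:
$N = -9901$
$O{\left(z,v \right)} = - 6 z + 2 v$ ($O{\left(z,v \right)} = v + \left(v - 6 z\right) = - 6 z + 2 v$)
$N - O{\left(k,y \right)} = -9901 - \left(\left(-6\right) 28 + 2 \left(-87\right)\right) = -9901 - \left(-168 - 174\right) = -9901 - -342 = -9901 + 342 = -9559$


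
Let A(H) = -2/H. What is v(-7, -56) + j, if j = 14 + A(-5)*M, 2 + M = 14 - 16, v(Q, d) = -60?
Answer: -238/5 ≈ -47.600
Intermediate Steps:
M = -4 (M = -2 + (14 - 16) = -2 - 2 = -4)
j = 62/5 (j = 14 - 2/(-5)*(-4) = 14 - 2*(-1/5)*(-4) = 14 + (2/5)*(-4) = 14 - 8/5 = 62/5 ≈ 12.400)
v(-7, -56) + j = -60 + 62/5 = -238/5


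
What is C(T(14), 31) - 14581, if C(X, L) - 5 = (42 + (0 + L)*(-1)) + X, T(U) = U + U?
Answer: -14537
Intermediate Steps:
T(U) = 2*U
C(X, L) = 47 + X - L (C(X, L) = 5 + ((42 + (0 + L)*(-1)) + X) = 5 + ((42 + L*(-1)) + X) = 5 + ((42 - L) + X) = 5 + (42 + X - L) = 47 + X - L)
C(T(14), 31) - 14581 = (47 + 2*14 - 1*31) - 14581 = (47 + 28 - 31) - 14581 = 44 - 14581 = -14537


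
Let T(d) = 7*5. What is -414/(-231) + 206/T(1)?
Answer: 2956/385 ≈ 7.6779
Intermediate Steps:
T(d) = 35
-414/(-231) + 206/T(1) = -414/(-231) + 206/35 = -414*(-1/231) + 206*(1/35) = 138/77 + 206/35 = 2956/385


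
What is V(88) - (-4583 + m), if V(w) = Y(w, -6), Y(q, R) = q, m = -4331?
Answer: 9002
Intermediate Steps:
V(w) = w
V(88) - (-4583 + m) = 88 - (-4583 - 4331) = 88 - 1*(-8914) = 88 + 8914 = 9002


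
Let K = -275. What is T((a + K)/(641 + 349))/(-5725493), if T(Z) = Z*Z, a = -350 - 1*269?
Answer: -22201/155876546925 ≈ -1.4243e-7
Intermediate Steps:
a = -619 (a = -350 - 269 = -619)
T(Z) = Z²
T((a + K)/(641 + 349))/(-5725493) = ((-619 - 275)/(641 + 349))²/(-5725493) = (-894/990)²*(-1/5725493) = (-894*1/990)²*(-1/5725493) = (-149/165)²*(-1/5725493) = (22201/27225)*(-1/5725493) = -22201/155876546925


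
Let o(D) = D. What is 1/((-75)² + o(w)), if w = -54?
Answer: 1/5571 ≈ 0.00017950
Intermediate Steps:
1/((-75)² + o(w)) = 1/((-75)² - 54) = 1/(5625 - 54) = 1/5571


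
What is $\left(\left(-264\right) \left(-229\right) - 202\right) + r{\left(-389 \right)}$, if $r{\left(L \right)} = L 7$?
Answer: $57531$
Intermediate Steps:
$r{\left(L \right)} = 7 L$
$\left(\left(-264\right) \left(-229\right) - 202\right) + r{\left(-389 \right)} = \left(\left(-264\right) \left(-229\right) - 202\right) + 7 \left(-389\right) = \left(60456 - 202\right) - 2723 = 60254 - 2723 = 57531$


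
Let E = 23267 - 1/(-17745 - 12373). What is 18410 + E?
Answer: 1255227887/30118 ≈ 41677.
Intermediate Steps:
E = 700755507/30118 (E = 23267 - 1/(-30118) = 23267 - 1*(-1/30118) = 23267 + 1/30118 = 700755507/30118 ≈ 23267.)
18410 + E = 18410 + 700755507/30118 = 1255227887/30118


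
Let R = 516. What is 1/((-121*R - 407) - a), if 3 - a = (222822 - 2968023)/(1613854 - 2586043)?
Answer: -324063/20365148231 ≈ -1.5913e-5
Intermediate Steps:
a = 57122/324063 (a = 3 - (222822 - 2968023)/(1613854 - 2586043) = 3 - (-2745201)/(-972189) = 3 - (-2745201)*(-1)/972189 = 3 - 1*915067/324063 = 3 - 915067/324063 = 57122/324063 ≈ 0.17627)
1/((-121*R - 407) - a) = 1/((-121*516 - 407) - 1*57122/324063) = 1/((-62436 - 407) - 57122/324063) = 1/(-62843 - 57122/324063) = 1/(-20365148231/324063) = -324063/20365148231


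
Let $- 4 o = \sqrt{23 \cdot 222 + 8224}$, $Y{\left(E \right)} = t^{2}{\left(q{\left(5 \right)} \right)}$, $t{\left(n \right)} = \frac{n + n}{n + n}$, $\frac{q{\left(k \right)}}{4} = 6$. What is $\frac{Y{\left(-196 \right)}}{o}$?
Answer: $- \frac{2 \sqrt{13330}}{6665} \approx -0.034645$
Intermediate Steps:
$q{\left(k \right)} = 24$ ($q{\left(k \right)} = 4 \cdot 6 = 24$)
$t{\left(n \right)} = 1$ ($t{\left(n \right)} = \frac{2 n}{2 n} = 2 n \frac{1}{2 n} = 1$)
$Y{\left(E \right)} = 1$ ($Y{\left(E \right)} = 1^{2} = 1$)
$o = - \frac{\sqrt{13330}}{4}$ ($o = - \frac{\sqrt{23 \cdot 222 + 8224}}{4} = - \frac{\sqrt{5106 + 8224}}{4} = - \frac{\sqrt{13330}}{4} \approx -28.864$)
$\frac{Y{\left(-196 \right)}}{o} = 1 \frac{1}{\left(- \frac{1}{4}\right) \sqrt{13330}} = 1 \left(- \frac{2 \sqrt{13330}}{6665}\right) = - \frac{2 \sqrt{13330}}{6665}$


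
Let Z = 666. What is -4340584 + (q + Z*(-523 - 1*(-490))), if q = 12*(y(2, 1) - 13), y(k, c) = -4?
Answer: -4362766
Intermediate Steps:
q = -204 (q = 12*(-4 - 13) = 12*(-17) = -204)
-4340584 + (q + Z*(-523 - 1*(-490))) = -4340584 + (-204 + 666*(-523 - 1*(-490))) = -4340584 + (-204 + 666*(-523 + 490)) = -4340584 + (-204 + 666*(-33)) = -4340584 + (-204 - 21978) = -4340584 - 22182 = -4362766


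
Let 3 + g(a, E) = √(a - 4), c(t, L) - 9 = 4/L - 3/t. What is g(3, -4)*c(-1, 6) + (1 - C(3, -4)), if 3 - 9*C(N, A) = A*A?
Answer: -320/9 + 38*I/3 ≈ -35.556 + 12.667*I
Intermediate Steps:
C(N, A) = ⅓ - A²/9 (C(N, A) = ⅓ - A*A/9 = ⅓ - A²/9)
c(t, L) = 9 - 3/t + 4/L (c(t, L) = 9 + (4/L - 3/t) = 9 + (-3/t + 4/L) = 9 - 3/t + 4/L)
g(a, E) = -3 + √(-4 + a) (g(a, E) = -3 + √(a - 4) = -3 + √(-4 + a))
g(3, -4)*c(-1, 6) + (1 - C(3, -4)) = (-3 + √(-4 + 3))*(9 - 3/(-1) + 4/6) + (1 - (⅓ - ⅑*(-4)²)) = (-3 + √(-1))*(9 - 3*(-1) + 4*(⅙)) + (1 - (⅓ - ⅑*16)) = (-3 + I)*(9 + 3 + ⅔) + (1 - (⅓ - 16/9)) = (-3 + I)*(38/3) + (1 - 1*(-13/9)) = (-38 + 38*I/3) + (1 + 13/9) = (-38 + 38*I/3) + 22/9 = -320/9 + 38*I/3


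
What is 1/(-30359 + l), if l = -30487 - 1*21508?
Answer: -1/82354 ≈ -1.2143e-5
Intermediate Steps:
l = -51995 (l = -30487 - 21508 = -51995)
1/(-30359 + l) = 1/(-30359 - 51995) = 1/(-82354) = -1/82354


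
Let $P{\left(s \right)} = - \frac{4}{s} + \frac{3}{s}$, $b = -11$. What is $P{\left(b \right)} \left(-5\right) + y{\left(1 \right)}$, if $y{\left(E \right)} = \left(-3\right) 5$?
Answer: $- \frac{170}{11} \approx -15.455$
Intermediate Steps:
$y{\left(E \right)} = -15$
$P{\left(s \right)} = - \frac{1}{s}$
$P{\left(b \right)} \left(-5\right) + y{\left(1 \right)} = - \frac{1}{-11} \left(-5\right) - 15 = \left(-1\right) \left(- \frac{1}{11}\right) \left(-5\right) - 15 = \frac{1}{11} \left(-5\right) - 15 = - \frac{5}{11} - 15 = - \frac{170}{11}$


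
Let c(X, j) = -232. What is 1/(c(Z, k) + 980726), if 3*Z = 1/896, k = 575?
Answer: 1/980494 ≈ 1.0199e-6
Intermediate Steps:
Z = 1/2688 (Z = (1/3)/896 = (1/3)*(1/896) = 1/2688 ≈ 0.00037202)
1/(c(Z, k) + 980726) = 1/(-232 + 980726) = 1/980494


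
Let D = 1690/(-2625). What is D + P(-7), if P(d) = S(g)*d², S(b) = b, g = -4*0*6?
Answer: -338/525 ≈ -0.64381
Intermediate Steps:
g = 0 (g = 0*6 = 0)
D = -338/525 (D = 1690*(-1/2625) = -338/525 ≈ -0.64381)
P(d) = 0 (P(d) = 0*d² = 0)
D + P(-7) = -338/525 + 0 = -338/525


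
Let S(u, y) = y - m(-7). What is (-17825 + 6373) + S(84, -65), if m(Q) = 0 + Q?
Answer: -11510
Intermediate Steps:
m(Q) = Q
S(u, y) = 7 + y (S(u, y) = y - 1*(-7) = y + 7 = 7 + y)
(-17825 + 6373) + S(84, -65) = (-17825 + 6373) + (7 - 65) = -11452 - 58 = -11510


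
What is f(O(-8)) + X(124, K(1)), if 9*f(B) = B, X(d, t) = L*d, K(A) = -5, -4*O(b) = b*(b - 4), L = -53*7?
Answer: -138020/3 ≈ -46007.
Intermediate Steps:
L = -371
O(b) = -b*(-4 + b)/4 (O(b) = -b*(b - 4)/4 = -b*(-4 + b)/4)
X(d, t) = -371*d
f(B) = B/9
f(O(-8)) + X(124, K(1)) = ((¼)*(-8)*(4 - 1*(-8)))/9 - 371*124 = ((¼)*(-8)*(4 + 8))/9 - 46004 = ((¼)*(-8)*12)/9 - 46004 = (⅑)*(-24) - 46004 = -8/3 - 46004 = -138020/3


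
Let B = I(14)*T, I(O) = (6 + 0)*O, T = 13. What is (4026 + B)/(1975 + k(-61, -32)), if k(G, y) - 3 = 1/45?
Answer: 230310/89011 ≈ 2.5874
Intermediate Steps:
I(O) = 6*O
k(G, y) = 136/45 (k(G, y) = 3 + 1/45 = 136/45)
B = 1092 (B = (6*14)*13 = 84*13 = 1092)
(4026 + B)/(1975 + k(-61, -32)) = (4026 + 1092)/(1975 + 136/45) = 5118/(89011/45) = 5118*(45/89011) = 230310/89011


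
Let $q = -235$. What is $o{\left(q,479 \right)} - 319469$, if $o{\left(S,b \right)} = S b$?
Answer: $-432034$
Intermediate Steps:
$o{\left(q,479 \right)} - 319469 = \left(-235\right) 479 - 319469 = -112565 - 319469 = -432034$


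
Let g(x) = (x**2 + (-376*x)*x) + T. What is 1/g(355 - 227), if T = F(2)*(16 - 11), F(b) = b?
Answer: -1/6143990 ≈ -1.6276e-7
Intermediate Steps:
T = 10 (T = 2*(16 - 11) = 2*5 = 10)
g(x) = 10 - 375*x**2 (g(x) = (x**2 + (-376*x)*x) + 10 = (x**2 - 376*x**2) + 10 = -375*x**2 + 10 = 10 - 375*x**2)
1/g(355 - 227) = 1/(10 - 375*(355 - 227)**2) = 1/(10 - 375*128**2) = 1/(10 - 375*16384) = 1/(10 - 6144000) = 1/(-6143990) = -1/6143990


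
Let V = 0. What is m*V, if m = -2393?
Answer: 0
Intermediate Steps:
m*V = -2393*0 = 0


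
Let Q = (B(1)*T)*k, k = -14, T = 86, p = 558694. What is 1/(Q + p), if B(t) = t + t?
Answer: 1/556286 ≈ 1.7976e-6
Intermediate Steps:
B(t) = 2*t
Q = -2408 (Q = ((2*1)*86)*(-14) = (2*86)*(-14) = 172*(-14) = -2408)
1/(Q + p) = 1/(-2408 + 558694) = 1/556286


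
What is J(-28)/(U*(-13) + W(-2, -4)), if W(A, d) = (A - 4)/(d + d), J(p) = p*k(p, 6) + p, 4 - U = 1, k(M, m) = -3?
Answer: -224/153 ≈ -1.4641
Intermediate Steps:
U = 3 (U = 4 - 1*1 = 4 - 1 = 3)
J(p) = -2*p (J(p) = p*(-3) + p = -3*p + p = -2*p)
W(A, d) = (-4 + A)/(2*d) (W(A, d) = (-4 + A)/((2*d)) = (-4 + A)*(1/(2*d)) = (-4 + A)/(2*d))
J(-28)/(U*(-13) + W(-2, -4)) = (-2*(-28))/(3*(-13) + (½)*(-4 - 2)/(-4)) = 56/(-39 + (½)*(-¼)*(-6)) = 56/(-39 + ¾) = 56/(-153/4) = 56*(-4/153) = -224/153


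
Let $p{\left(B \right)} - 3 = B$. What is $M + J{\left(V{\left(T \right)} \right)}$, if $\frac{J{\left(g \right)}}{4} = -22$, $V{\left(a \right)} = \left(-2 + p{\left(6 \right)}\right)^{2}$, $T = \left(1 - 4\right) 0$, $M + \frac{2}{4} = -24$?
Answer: $- \frac{225}{2} \approx -112.5$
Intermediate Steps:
$M = - \frac{49}{2}$ ($M = - \frac{1}{2} - 24 = - \frac{49}{2} \approx -24.5$)
$p{\left(B \right)} = 3 + B$
$T = 0$ ($T = \left(-3\right) 0 = 0$)
$V{\left(a \right)} = 49$ ($V{\left(a \right)} = \left(-2 + \left(3 + 6\right)\right)^{2} = \left(-2 + 9\right)^{2} = 7^{2} = 49$)
$J{\left(g \right)} = -88$ ($J{\left(g \right)} = 4 \left(-22\right) = -88$)
$M + J{\left(V{\left(T \right)} \right)} = - \frac{49}{2} - 88 = - \frac{225}{2}$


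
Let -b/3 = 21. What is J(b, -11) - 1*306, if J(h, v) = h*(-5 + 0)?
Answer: 9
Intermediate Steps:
b = -63 (b = -3*21 = -63)
J(h, v) = -5*h (J(h, v) = h*(-5) = -5*h)
J(b, -11) - 1*306 = -5*(-63) - 1*306 = 315 - 306 = 9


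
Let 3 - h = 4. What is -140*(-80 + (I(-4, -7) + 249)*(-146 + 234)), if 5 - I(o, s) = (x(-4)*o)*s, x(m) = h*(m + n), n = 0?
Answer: -1738240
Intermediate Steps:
h = -1 (h = 3 - 1*4 = 3 - 4 = -1)
x(m) = -m (x(m) = -(m + 0) = -m)
I(o, s) = 5 - 4*o*s (I(o, s) = 5 - (-1*(-4))*o*s = 5 - 4*o*s)
-140*(-80 + (I(-4, -7) + 249)*(-146 + 234)) = -140*(-80 + ((5 - 4*(-4)*(-7)) + 249)*(-146 + 234)) = -140*(-80 + ((5 - 112) + 249)*88) = -140*(-80 + (-107 + 249)*88) = -140*(-80 + 142*88) = -140*(-80 + 12496) = -140*12416 = -1738240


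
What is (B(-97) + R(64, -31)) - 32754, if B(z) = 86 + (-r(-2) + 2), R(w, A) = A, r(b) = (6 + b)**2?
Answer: -32713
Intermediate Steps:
B(z) = 72 (B(z) = 86 + (-(6 - 2)**2 + 2) = 86 + (-1*4**2 + 2) = 86 + (-1*16 + 2) = 86 + (-16 + 2) = 86 - 14 = 72)
(B(-97) + R(64, -31)) - 32754 = (72 - 31) - 32754 = 41 - 32754 = -32713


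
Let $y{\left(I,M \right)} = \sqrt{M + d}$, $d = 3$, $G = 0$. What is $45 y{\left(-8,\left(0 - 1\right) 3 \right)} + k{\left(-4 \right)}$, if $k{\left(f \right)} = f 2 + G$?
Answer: $-8$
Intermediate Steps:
$k{\left(f \right)} = 2 f$ ($k{\left(f \right)} = f 2 + 0 = 2 f + 0 = 2 f$)
$y{\left(I,M \right)} = \sqrt{3 + M}$ ($y{\left(I,M \right)} = \sqrt{M + 3} = \sqrt{3 + M}$)
$45 y{\left(-8,\left(0 - 1\right) 3 \right)} + k{\left(-4 \right)} = 45 \sqrt{3 + \left(0 - 1\right) 3} + 2 \left(-4\right) = 45 \sqrt{3 - 3} - 8 = 45 \sqrt{0} - 8 = 45 \cdot 0 - 8 = 0 - 8 = -8$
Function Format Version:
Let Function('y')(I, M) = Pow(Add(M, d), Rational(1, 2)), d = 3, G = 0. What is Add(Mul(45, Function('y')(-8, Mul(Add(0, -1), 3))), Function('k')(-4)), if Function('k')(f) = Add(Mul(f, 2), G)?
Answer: -8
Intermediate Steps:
Function('k')(f) = Mul(2, f) (Function('k')(f) = Add(Mul(f, 2), 0) = Add(Mul(2, f), 0) = Mul(2, f))
Function('y')(I, M) = Pow(Add(3, M), Rational(1, 2)) (Function('y')(I, M) = Pow(Add(M, 3), Rational(1, 2)) = Pow(Add(3, M), Rational(1, 2)))
Add(Mul(45, Function('y')(-8, Mul(Add(0, -1), 3))), Function('k')(-4)) = Add(Mul(45, Pow(Add(3, Mul(Add(0, -1), 3)), Rational(1, 2))), Mul(2, -4)) = Add(Mul(45, Pow(Add(3, Mul(-1, 3)), Rational(1, 2))), -8) = Add(Mul(45, Pow(Add(3, -3), Rational(1, 2))), -8) = Add(Mul(45, Pow(0, Rational(1, 2))), -8) = Add(Mul(45, 0), -8) = Add(0, -8) = -8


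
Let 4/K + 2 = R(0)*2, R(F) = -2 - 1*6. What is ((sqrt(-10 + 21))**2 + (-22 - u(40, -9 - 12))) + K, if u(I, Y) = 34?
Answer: -407/9 ≈ -45.222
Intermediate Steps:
R(F) = -8 (R(F) = -2 - 6 = -8)
K = -2/9 (K = 4/(-2 - 8*2) = 4/(-2 - 16) = 4/(-18) = 4*(-1/18) = -2/9 ≈ -0.22222)
((sqrt(-10 + 21))**2 + (-22 - u(40, -9 - 12))) + K = ((sqrt(-10 + 21))**2 + (-22 - 1*34)) - 2/9 = ((sqrt(11))**2 + (-22 - 34)) - 2/9 = (11 - 56) - 2/9 = -45 - 2/9 = -407/9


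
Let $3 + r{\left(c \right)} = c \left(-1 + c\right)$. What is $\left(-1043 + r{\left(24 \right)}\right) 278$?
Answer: $-137332$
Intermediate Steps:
$r{\left(c \right)} = -3 + c \left(-1 + c\right)$
$\left(-1043 + r{\left(24 \right)}\right) 278 = \left(-1043 - \left(27 - 576\right)\right) 278 = \left(-1043 - -549\right) 278 = \left(-1043 + 549\right) 278 = \left(-494\right) 278 = -137332$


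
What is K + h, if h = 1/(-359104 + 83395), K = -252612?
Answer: -69647401909/275709 ≈ -2.5261e+5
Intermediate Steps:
h = -1/275709 (h = 1/(-275709) = -1/275709 ≈ -3.6270e-6)
K + h = -252612 - 1/275709 = -69647401909/275709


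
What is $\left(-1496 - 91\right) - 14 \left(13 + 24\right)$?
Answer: $-2105$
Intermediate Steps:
$\left(-1496 - 91\right) - 14 \left(13 + 24\right) = -1587 - 14 \cdot 37 = -1587 - 518 = -2105$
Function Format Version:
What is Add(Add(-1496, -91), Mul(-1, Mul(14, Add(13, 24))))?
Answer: -2105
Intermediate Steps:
Add(Add(-1496, -91), Mul(-1, Mul(14, Add(13, 24)))) = Add(-1587, Mul(-1, Mul(14, 37))) = Add(-1587, Mul(-1, 518)) = Add(-1587, -518) = -2105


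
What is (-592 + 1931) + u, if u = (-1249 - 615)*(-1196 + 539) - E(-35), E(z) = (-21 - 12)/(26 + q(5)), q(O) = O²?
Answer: 20841790/17 ≈ 1.2260e+6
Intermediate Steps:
E(z) = -11/17 (E(z) = (-21 - 12)/(26 + 5²) = -33/(26 + 25) = -33/51 = -33*1/51 = -11/17)
u = 20819027/17 (u = (-1249 - 615)*(-1196 + 539) - 1*(-11/17) = -1864*(-657) + 11/17 = 1224648 + 11/17 = 20819027/17 ≈ 1.2246e+6)
(-592 + 1931) + u = (-592 + 1931) + 20819027/17 = 1339 + 20819027/17 = 20841790/17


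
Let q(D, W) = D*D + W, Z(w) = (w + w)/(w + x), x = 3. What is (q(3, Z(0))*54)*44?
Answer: 21384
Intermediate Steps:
Z(w) = 2*w/(3 + w) (Z(w) = (w + w)/(w + 3) = (2*w)/(3 + w) = 2*w/(3 + w))
q(D, W) = W + D**2 (q(D, W) = D**2 + W = W + D**2)
(q(3, Z(0))*54)*44 = ((2*0/(3 + 0) + 3**2)*54)*44 = ((2*0/3 + 9)*54)*44 = ((2*0*(1/3) + 9)*54)*44 = ((0 + 9)*54)*44 = (9*54)*44 = 486*44 = 21384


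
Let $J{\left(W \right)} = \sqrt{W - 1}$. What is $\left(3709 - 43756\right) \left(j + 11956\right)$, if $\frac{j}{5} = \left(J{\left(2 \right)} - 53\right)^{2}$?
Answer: $-1020237372$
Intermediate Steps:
$J{\left(W \right)} = \sqrt{-1 + W}$
$j = 13520$ ($j = 5 \left(\sqrt{-1 + 2} - 53\right)^{2} = 5 \left(\sqrt{1} - 53\right)^{2} = 5 \left(1 - 53\right)^{2} = 5 \left(-52\right)^{2} = 5 \cdot 2704 = 13520$)
$\left(3709 - 43756\right) \left(j + 11956\right) = \left(3709 - 43756\right) \left(13520 + 11956\right) = \left(-40047\right) 25476 = -1020237372$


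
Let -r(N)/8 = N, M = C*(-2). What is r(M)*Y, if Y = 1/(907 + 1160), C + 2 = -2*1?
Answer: -64/2067 ≈ -0.030963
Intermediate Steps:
C = -4 (C = -2 - 2*1 = -2 - 2 = -4)
M = 8 (M = -4*(-2) = 8)
r(N) = -8*N
Y = 1/2067 ≈ 0.00048379
r(M)*Y = -8*8*(1/2067) = -64*1/2067 = -64/2067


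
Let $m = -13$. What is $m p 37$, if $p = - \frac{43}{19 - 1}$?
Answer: $\frac{20683}{18} \approx 1149.1$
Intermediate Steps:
$p = - \frac{43}{18} \approx -2.3889$
$m p 37 = \left(-13\right) \left(- \frac{43}{18}\right) 37 = \frac{559}{18} \cdot 37 = \frac{20683}{18}$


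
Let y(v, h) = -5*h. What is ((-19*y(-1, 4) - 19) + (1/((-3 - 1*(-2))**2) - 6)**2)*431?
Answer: 166366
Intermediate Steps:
((-19*y(-1, 4) - 19) + (1/((-3 - 1*(-2))**2) - 6)**2)*431 = ((-(-95)*4 - 19) + (1/((-3 - 1*(-2))**2) - 6)**2)*431 = ((-19*(-20) - 19) + (1/((-3 + 2)**2) - 6)**2)*431 = ((380 - 19) + (1/((-1)**2) - 6)**2)*431 = (361 + (1/1 - 6)**2)*431 = (361 + (1 - 6)**2)*431 = (361 + (-5)**2)*431 = (361 + 25)*431 = 386*431 = 166366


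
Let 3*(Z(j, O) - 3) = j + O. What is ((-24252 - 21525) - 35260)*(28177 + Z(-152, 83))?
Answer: -2281758809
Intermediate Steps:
Z(j, O) = 3 + O/3 + j/3 (Z(j, O) = 3 + (j + O)/3 = 3 + (O + j)/3 = 3 + (O/3 + j/3) = 3 + O/3 + j/3)
((-24252 - 21525) - 35260)*(28177 + Z(-152, 83)) = ((-24252 - 21525) - 35260)*(28177 + (3 + (1/3)*83 + (1/3)*(-152))) = (-45777 - 35260)*(28177 + (3 + 83/3 - 152/3)) = -81037*(28177 - 20) = -81037*28157 = -2281758809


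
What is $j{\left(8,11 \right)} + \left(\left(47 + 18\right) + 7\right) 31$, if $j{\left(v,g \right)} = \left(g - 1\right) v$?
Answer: $2312$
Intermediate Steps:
$j{\left(v,g \right)} = v \left(-1 + g\right)$ ($j{\left(v,g \right)} = \left(-1 + g\right) v = v \left(-1 + g\right)$)
$j{\left(8,11 \right)} + \left(\left(47 + 18\right) + 7\right) 31 = 8 \left(-1 + 11\right) + \left(\left(47 + 18\right) + 7\right) 31 = 8 \cdot 10 + \left(65 + 7\right) 31 = 80 + 72 \cdot 31 = 80 + 2232 = 2312$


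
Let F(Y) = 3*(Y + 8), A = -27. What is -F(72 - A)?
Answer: -321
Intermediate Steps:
F(Y) = 24 + 3*Y (F(Y) = 3*(8 + Y) = 24 + 3*Y)
-F(72 - A) = -(24 + 3*(72 - 1*(-27))) = -(24 + 3*(72 + 27)) = -(24 + 3*99) = -(24 + 297) = -1*321 = -321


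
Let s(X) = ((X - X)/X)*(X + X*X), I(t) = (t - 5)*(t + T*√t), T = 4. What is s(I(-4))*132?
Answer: 0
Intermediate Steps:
I(t) = (-5 + t)*(t + 4*√t) (I(t) = (t - 5)*(t + 4*√t) = (-5 + t)*(t + 4*√t))
s(X) = 0 (s(X) = (0/X)*(X + X²) = 0*(X + X²) = 0)
s(I(-4))*132 = 0*132 = 0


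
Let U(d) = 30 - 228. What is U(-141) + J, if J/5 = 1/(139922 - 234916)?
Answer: -18808817/94994 ≈ -198.00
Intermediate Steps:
U(d) = -198
J = -5/94994 (J = 5/(139922 - 234916) = 5/(-94994) = 5*(-1/94994) = -5/94994 ≈ -5.2635e-5)
U(-141) + J = -198 - 5/94994 = -18808817/94994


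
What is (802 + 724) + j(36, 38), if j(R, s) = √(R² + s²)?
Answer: 1526 + 2*√685 ≈ 1578.3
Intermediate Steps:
(802 + 724) + j(36, 38) = (802 + 724) + √(36² + 38²) = 1526 + √(1296 + 1444) = 1526 + √2740 = 1526 + 2*√685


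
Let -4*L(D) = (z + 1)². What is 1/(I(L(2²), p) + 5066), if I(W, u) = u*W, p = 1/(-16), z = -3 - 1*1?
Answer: 64/324233 ≈ 0.00019739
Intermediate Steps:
z = -4 (z = -3 - 1 = -4)
p = -1/16 ≈ -0.062500
L(D) = -9/4 (L(D) = -(-4 + 1)²/4 = -¼*(-3)² = -¼*9 = -9/4)
I(W, u) = W*u
1/(I(L(2²), p) + 5066) = 1/(-9/4*(-1/16) + 5066) = 1/(9/64 + 5066) = 1/(324233/64) = 64/324233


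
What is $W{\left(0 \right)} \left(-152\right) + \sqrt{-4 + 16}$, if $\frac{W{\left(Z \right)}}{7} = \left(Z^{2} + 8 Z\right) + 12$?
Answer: $-12768 + 2 \sqrt{3} \approx -12765.0$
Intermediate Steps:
$W{\left(Z \right)} = 84 + 7 Z^{2} + 56 Z$ ($W{\left(Z \right)} = 7 \left(\left(Z^{2} + 8 Z\right) + 12\right) = 7 \left(12 + Z^{2} + 8 Z\right) = 84 + 7 Z^{2} + 56 Z$)
$W{\left(0 \right)} \left(-152\right) + \sqrt{-4 + 16} = \left(84 + 7 \cdot 0^{2} + 56 \cdot 0\right) \left(-152\right) + \sqrt{-4 + 16} = \left(84 + 7 \cdot 0 + 0\right) \left(-152\right) + \sqrt{12} = \left(84 + 0 + 0\right) \left(-152\right) + 2 \sqrt{3} = 84 \left(-152\right) + 2 \sqrt{3} = -12768 + 2 \sqrt{3}$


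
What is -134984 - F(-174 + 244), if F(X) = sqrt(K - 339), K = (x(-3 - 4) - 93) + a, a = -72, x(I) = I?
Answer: -134984 - I*sqrt(511) ≈ -1.3498e+5 - 22.605*I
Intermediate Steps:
K = -172 (K = ((-3 - 4) - 93) - 72 = (-7 - 93) - 72 = -100 - 72 = -172)
F(X) = I*sqrt(511) (F(X) = sqrt(-172 - 339) = sqrt(-511) = I*sqrt(511))
-134984 - F(-174 + 244) = -134984 - I*sqrt(511)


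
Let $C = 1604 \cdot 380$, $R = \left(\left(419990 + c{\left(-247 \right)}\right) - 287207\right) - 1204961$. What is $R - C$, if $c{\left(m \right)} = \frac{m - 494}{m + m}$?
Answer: $- \frac{3363393}{2} \approx -1.6817 \cdot 10^{6}$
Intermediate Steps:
$c{\left(m \right)} = \frac{-494 + m}{2 m}$
$R = - \frac{2144353}{2}$ ($R = \left(\left(419990 + \frac{-494 - 247}{2 \left(-247\right)}\right) - 287207\right) - 1204961 = \left(\left(419990 + \frac{1}{2} \left(- \frac{1}{247}\right) \left(-741\right)\right) - 287207\right) - 1204961 = \left(\left(419990 + \frac{3}{2}\right) - 287207\right) - 1204961 = \left(\frac{839983}{2} - 287207\right) - 1204961 = \frac{265569}{2} - 1204961 = - \frac{2144353}{2} \approx -1.0722 \cdot 10^{6}$)
$C = 609520$
$R - C = - \frac{2144353}{2} - 609520 = - \frac{3363393}{2}$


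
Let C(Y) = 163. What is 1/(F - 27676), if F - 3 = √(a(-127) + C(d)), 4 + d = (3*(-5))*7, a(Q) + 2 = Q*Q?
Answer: -27673/765778639 - 3*√1810/765778639 ≈ -3.6304e-5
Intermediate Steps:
a(Q) = -2 + Q² (a(Q) = -2 + Q*Q = -2 + Q²)
d = -109 (d = -4 + (3*(-5))*7 = -4 - 15*7 = -4 - 105 = -109)
F = 3 + 3*√1810 (F = 3 + √((-2 + (-127)²) + 163) = 3 + √((-2 + 16129) + 163) = 3 + √(16127 + 163) = 3 + √16290 = 3 + 3*√1810 ≈ 130.63)
1/(F - 27676) = 1/((3 + 3*√1810) - 27676) = 1/(-27673 + 3*√1810)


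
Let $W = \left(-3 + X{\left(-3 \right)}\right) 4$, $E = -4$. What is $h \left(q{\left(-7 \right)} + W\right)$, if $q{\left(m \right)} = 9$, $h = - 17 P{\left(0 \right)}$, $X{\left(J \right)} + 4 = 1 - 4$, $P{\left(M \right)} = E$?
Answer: $-2108$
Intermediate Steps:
$P{\left(M \right)} = -4$
$X{\left(J \right)} = -7$ ($X{\left(J \right)} = -4 + \left(1 - 4\right) = -4 - 3 = -7$)
$h = 68$ ($h = \left(-17\right) \left(-4\right) = 68$)
$W = -40$ ($W = \left(-3 - 7\right) 4 = \left(-10\right) 4 = -40$)
$h \left(q{\left(-7 \right)} + W\right) = 68 \left(9 - 40\right) = 68 \left(-31\right) = -2108$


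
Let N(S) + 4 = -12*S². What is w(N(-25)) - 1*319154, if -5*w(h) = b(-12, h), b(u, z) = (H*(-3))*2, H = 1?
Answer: -1595764/5 ≈ -3.1915e+5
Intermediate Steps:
N(S) = -4 - 12*S²
b(u, z) = -6 (b(u, z) = (1*(-3))*2 = -3*2 = -6)
w(h) = 6/5 (w(h) = -⅕*(-6) = 6/5)
w(N(-25)) - 1*319154 = 6/5 - 1*319154 = 6/5 - 319154 = -1595764/5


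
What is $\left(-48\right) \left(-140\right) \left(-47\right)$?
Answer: $-315840$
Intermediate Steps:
$\left(-48\right) \left(-140\right) \left(-47\right) = 6720 \left(-47\right) = -315840$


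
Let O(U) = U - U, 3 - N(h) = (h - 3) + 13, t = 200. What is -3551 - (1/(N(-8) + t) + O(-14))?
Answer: -713752/201 ≈ -3551.0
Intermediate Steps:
N(h) = -7 - h (N(h) = 3 - ((h - 3) + 13) = 3 - ((-3 + h) + 13) = 3 - (10 + h) = 3 + (-10 - h) = -7 - h)
O(U) = 0
-3551 - (1/(N(-8) + t) + O(-14)) = -3551 - (1/((-7 - 1*(-8)) + 200) + 0) = -3551 - (1/((-7 + 8) + 200) + 0) = -3551 - (1/(1 + 200) + 0) = -3551 - (1/201 + 0) = -3551 - 1*1/201 = -3551 - 1/201 = -713752/201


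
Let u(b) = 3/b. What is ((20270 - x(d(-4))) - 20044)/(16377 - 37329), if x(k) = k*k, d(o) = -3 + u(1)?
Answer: -113/10476 ≈ -0.010787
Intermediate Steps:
d(o) = 0 (d(o) = -3 + 3/1 = -3 + 3*1 = -3 + 3 = 0)
x(k) = k²
((20270 - x(d(-4))) - 20044)/(16377 - 37329) = ((20270 - 1*0²) - 20044)/(16377 - 37329) = ((20270 - 1*0) - 20044)/(-20952) = ((20270 + 0) - 20044)*(-1/20952) = (20270 - 20044)*(-1/20952) = 226*(-1/20952) = -113/10476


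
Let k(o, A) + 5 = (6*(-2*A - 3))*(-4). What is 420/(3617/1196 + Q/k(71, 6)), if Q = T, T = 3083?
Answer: 59441200/1657101 ≈ 35.871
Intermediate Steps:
k(o, A) = 67 + 48*A (k(o, A) = -5 + (6*(-2*A - 3))*(-4) = -5 + (6*(-3 - 2*A))*(-4) = -5 + (-18 - 12*A)*(-4) = -5 + (72 + 48*A) = 67 + 48*A)
Q = 3083
420/(3617/1196 + Q/k(71, 6)) = 420/(3617/1196 + 3083/(67 + 48*6)) = 420/(3617*(1/1196) + 3083/(67 + 288)) = 420/(3617/1196 + 3083/355) = 420/(4971303/424580) = 420*(424580/4971303) = 59441200/1657101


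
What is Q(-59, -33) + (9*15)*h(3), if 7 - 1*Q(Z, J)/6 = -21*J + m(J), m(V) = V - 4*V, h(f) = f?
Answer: -4305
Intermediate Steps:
m(V) = -3*V
Q(Z, J) = 42 + 144*J (Q(Z, J) = 42 - 6*(-21*J - 3*J) = 42 - (-144)*J = 42 + 144*J)
Q(-59, -33) + (9*15)*h(3) = (42 + 144*(-33)) + (9*15)*3 = (42 - 4752) + 135*3 = -4710 + 405 = -4305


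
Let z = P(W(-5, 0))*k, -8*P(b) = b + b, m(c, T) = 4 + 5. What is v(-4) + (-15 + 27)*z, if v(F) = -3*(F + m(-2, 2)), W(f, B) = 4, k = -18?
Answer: 201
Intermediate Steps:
m(c, T) = 9
P(b) = -b/4 (P(b) = -(b + b)/8 = -b/4)
z = 18 (z = -1/4*4*(-18) = -1*(-18) = 18)
v(F) = -27 - 3*F (v(F) = -3*(F + 9) = -3*(9 + F) = -27 - 3*F)
v(-4) + (-15 + 27)*z = (-27 - 3*(-4)) + (-15 + 27)*18 = (-27 + 12) + 12*18 = -15 + 216 = 201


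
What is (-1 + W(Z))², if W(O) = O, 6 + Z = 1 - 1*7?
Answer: 169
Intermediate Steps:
Z = -12 (Z = -6 + (1 - 1*7) = -6 + (1 - 7) = -6 - 6 = -12)
(-1 + W(Z))² = (-1 - 12)² = (-13)² = 169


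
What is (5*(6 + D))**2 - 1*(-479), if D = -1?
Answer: 1104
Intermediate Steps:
(5*(6 + D))**2 - 1*(-479) = (5*(6 - 1))**2 - 1*(-479) = (5*5)**2 + 479 = 25**2 + 479 = 625 + 479 = 1104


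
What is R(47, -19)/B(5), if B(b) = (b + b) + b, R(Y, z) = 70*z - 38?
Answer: -456/5 ≈ -91.200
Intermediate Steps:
R(Y, z) = -38 + 70*z
B(b) = 3*b (B(b) = 2*b + b = 3*b)
R(47, -19)/B(5) = (-38 + 70*(-19))/((3*5)) = (-38 - 1330)/15 = -1368*1/15 = -456/5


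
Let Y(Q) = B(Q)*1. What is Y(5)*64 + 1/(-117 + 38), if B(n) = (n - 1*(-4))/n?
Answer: 45499/395 ≈ 115.19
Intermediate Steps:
B(n) = (4 + n)/n (B(n) = (n + 4)/n = (4 + n)/n)
Y(Q) = (4 + Q)/Q (Y(Q) = ((4 + Q)/Q)*1 = (4 + Q)/Q)
Y(5)*64 + 1/(-117 + 38) = ((4 + 5)/5)*64 + 1/(-117 + 38) = ((1/5)*9)*64 + 1/(-79) = (9/5)*64 - 1/79 = 576/5 - 1/79 = 45499/395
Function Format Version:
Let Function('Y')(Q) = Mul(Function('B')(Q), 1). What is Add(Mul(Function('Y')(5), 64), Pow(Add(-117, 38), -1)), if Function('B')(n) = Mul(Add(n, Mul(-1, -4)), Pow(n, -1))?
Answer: Rational(45499, 395) ≈ 115.19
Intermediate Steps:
Function('B')(n) = Mul(Pow(n, -1), Add(4, n)) (Function('B')(n) = Mul(Add(n, 4), Pow(n, -1)) = Mul(Add(4, n), Pow(n, -1)) = Mul(Pow(n, -1), Add(4, n)))
Function('Y')(Q) = Mul(Pow(Q, -1), Add(4, Q)) (Function('Y')(Q) = Mul(Mul(Pow(Q, -1), Add(4, Q)), 1) = Mul(Pow(Q, -1), Add(4, Q)))
Add(Mul(Function('Y')(5), 64), Pow(Add(-117, 38), -1)) = Add(Mul(Mul(Pow(5, -1), Add(4, 5)), 64), Pow(Add(-117, 38), -1)) = Add(Mul(Mul(Rational(1, 5), 9), 64), Pow(-79, -1)) = Add(Mul(Rational(9, 5), 64), Rational(-1, 79)) = Add(Rational(576, 5), Rational(-1, 79)) = Rational(45499, 395)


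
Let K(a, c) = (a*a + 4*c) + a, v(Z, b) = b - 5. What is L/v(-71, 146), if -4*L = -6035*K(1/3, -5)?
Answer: -265540/1269 ≈ -209.25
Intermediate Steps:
v(Z, b) = -5 + b
K(a, c) = a + a**2 + 4*c (K(a, c) = (a**2 + 4*c) + a = a + a**2 + 4*c)
L = -265540/9 (L = -(-6035)*(1/3 + (1/3)**2 + 4*(-5))/4 = -(-6035)*(1/3 + (1/3)**2 - 20)/4 = -(-6035)*(1/3 + 1/9 - 20)/4 = -(-6035)*(-176)/(4*9) = -1/4*1062160/9 = -265540/9 ≈ -29504.)
L/v(-71, 146) = -265540/(9*(-5 + 146)) = -265540/9/141 = -265540/9*1/141 = -265540/1269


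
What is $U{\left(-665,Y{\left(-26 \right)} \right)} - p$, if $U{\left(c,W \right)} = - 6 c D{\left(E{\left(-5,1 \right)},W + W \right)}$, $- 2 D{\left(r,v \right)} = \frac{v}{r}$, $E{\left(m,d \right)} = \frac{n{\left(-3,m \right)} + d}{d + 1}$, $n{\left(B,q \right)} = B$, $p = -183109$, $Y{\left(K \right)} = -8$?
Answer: $151189$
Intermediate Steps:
$E{\left(m,d \right)} = \frac{-3 + d}{1 + d}$ ($E{\left(m,d \right)} = \frac{-3 + d}{d + 1} = \frac{-3 + d}{1 + d}$)
$D{\left(r,v \right)} = - \frac{v}{2 r}$ ($D{\left(r,v \right)} = - \frac{v \frac{1}{r}}{2} = - \frac{v}{2 r}$)
$U{\left(c,W \right)} = - 6 W c$ ($U{\left(c,W \right)} = - 6 c \left(- \frac{W + W}{2 \frac{-3 + 1}{1 + 1}}\right) = - 6 c \left(- \frac{2 W}{2 \cdot \frac{1}{2} \left(-2\right)}\right) = - 6 c \left(- \frac{2 W}{2 \left(-1\right)}\right) = - 6 c \left(\left(- \frac{1}{2}\right) 2 W \left(-1\right)\right) = - 6 c W = - 6 W c$)
$U{\left(-665,Y{\left(-26 \right)} \right)} - p = \left(-6\right) \left(-8\right) \left(-665\right) - -183109 = -31920 + 183109 = 151189$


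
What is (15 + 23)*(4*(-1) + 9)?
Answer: 190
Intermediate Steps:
(15 + 23)*(4*(-1) + 9) = 38*(-4 + 9) = 38*5 = 190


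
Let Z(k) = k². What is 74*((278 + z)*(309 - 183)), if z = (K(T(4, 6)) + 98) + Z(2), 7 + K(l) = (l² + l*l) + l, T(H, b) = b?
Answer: 4205124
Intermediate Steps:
K(l) = -7 + l + 2*l² (K(l) = -7 + ((l² + l*l) + l) = -7 + ((l² + l²) + l) = -7 + (2*l² + l) = -7 + (l + 2*l²) = -7 + l + 2*l²)
z = 173 (z = ((-7 + 6 + 2*6²) + 98) + 2² = ((-7 + 6 + 2*36) + 98) + 4 = ((-7 + 6 + 72) + 98) + 4 = (71 + 98) + 4 = 169 + 4 = 173)
74*((278 + z)*(309 - 183)) = 74*((278 + 173)*(309 - 183)) = 74*(451*126) = 74*56826 = 4205124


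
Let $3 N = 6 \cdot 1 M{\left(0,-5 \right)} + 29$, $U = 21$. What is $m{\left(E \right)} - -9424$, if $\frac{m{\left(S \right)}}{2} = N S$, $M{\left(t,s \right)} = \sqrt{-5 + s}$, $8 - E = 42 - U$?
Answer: $\frac{27518}{3} - 52 i \sqrt{10} \approx 9172.7 - 164.44 i$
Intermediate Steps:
$E = -13$ ($E = 8 - \left(42 - 21\right) = 8 - 21 = -13$)
$N = \frac{29}{3} + 2 i \sqrt{10}$ ($N = \frac{6 \cdot 1 \sqrt{-5 - 5} + 29}{3} = \frac{6 \sqrt{-10} + 29}{3} = \frac{6 i \sqrt{10} + 29}{3} = \frac{29 + 6 i \sqrt{10}}{3} = \frac{29}{3} + 2 i \sqrt{10} \approx 9.6667 + 6.3246 i$)
$m{\left(S \right)} = 2 S \left(\frac{29}{3} + 2 i \sqrt{10}\right)$ ($m{\left(S \right)} = 2 \left(\frac{29}{3} + 2 i \sqrt{10}\right) S = 2 S \left(\frac{29}{3} + 2 i \sqrt{10}\right)$)
$m{\left(E \right)} - -9424 = \frac{2}{3} \left(-13\right) \left(29 + 6 i \sqrt{10}\right) - -9424 = \left(- \frac{754}{3} - 52 i \sqrt{10}\right) + 9424 = \frac{27518}{3} - 52 i \sqrt{10}$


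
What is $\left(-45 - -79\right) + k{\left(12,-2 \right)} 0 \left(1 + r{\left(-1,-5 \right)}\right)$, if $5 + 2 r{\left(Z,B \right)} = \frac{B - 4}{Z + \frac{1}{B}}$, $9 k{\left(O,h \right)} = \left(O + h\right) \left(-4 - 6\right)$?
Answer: $34$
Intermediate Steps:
$k{\left(O,h \right)} = - \frac{10 O}{9} - \frac{10 h}{9}$ ($k{\left(O,h \right)} = \frac{\left(O + h\right) \left(-4 - 6\right)}{9} = \frac{\left(O + h\right) \left(-10\right)}{9} = \frac{- 10 O - 10 h}{9} = - \frac{10 O}{9} - \frac{10 h}{9}$)
$r{\left(Z,B \right)} = - \frac{5}{2} + \frac{-4 + B}{2 \left(Z + \frac{1}{B}\right)}$ ($r{\left(Z,B \right)} = - \frac{5}{2} + \frac{\left(B - 4\right) \frac{1}{Z + \frac{1}{B}}}{2} = - \frac{5}{2} + \frac{\left(-4 + B\right) \frac{1}{Z + \frac{1}{B}}}{2} = - \frac{5}{2} + \frac{\frac{1}{Z + \frac{1}{B}} \left(-4 + B\right)}{2} = - \frac{5}{2} + \frac{-4 + B}{2 \left(Z + \frac{1}{B}\right)}$)
$\left(-45 - -79\right) + k{\left(12,-2 \right)} 0 \left(1 + r{\left(-1,-5 \right)}\right) = \left(-45 - -79\right) + \left(\left(- \frac{10}{9}\right) 12 - - \frac{20}{9}\right) 0 \left(1 + \frac{-5 + \left(-5\right)^{2} - -20 - \left(-25\right) \left(-1\right)}{2 \left(1 - -5\right)}\right) = \left(-45 + 79\right) + \left(- \frac{40}{3} + \frac{20}{9}\right) 0 \left(1 + \frac{-5 + 25 + 20 - 25}{2 \left(1 + 5\right)}\right) = 34 - \frac{100 \cdot 0 \left(1 + \frac{1}{2} \cdot \frac{1}{6} \cdot 15\right)}{9} = 34 - \frac{100 \cdot 0 \left(1 + \frac{5}{4}\right)}{9} = 34 - \frac{100 \cdot 0 \cdot \frac{9}{4}}{9} = 34 - 0 = 34 + 0 = 34$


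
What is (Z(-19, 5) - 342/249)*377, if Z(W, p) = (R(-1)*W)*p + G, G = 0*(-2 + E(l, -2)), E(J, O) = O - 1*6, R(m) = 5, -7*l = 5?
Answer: -14906203/83 ≈ -1.7959e+5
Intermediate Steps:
l = -5/7 (l = -1/7*5 = -5/7 ≈ -0.71429)
E(J, O) = -6 + O (E(J, O) = O - 6 = -6 + O)
G = 0 (G = 0*(-2 + (-6 - 2)) = 0*(-2 - 8) = 0*(-10) = 0)
Z(W, p) = 5*W*p (Z(W, p) = (5*W)*p + 0 = 5*W*p + 0 = 5*W*p)
(Z(-19, 5) - 342/249)*377 = (5*(-19)*5 - 342/249)*377 = (-475 - 342*1/249)*377 = (-475 - 114/83)*377 = -39539/83*377 = -14906203/83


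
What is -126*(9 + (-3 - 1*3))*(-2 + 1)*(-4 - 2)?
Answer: -2268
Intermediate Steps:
-126*(9 + (-3 - 1*3))*(-2 + 1)*(-4 - 2) = -126*(9 + (-3 - 3))*(-1*(-6)) = -126*(9 - 6)*6 = -378*6 = -126*18 = -2268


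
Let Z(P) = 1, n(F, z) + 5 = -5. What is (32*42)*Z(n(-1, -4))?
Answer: 1344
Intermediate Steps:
n(F, z) = -10 (n(F, z) = -5 - 5 = -10)
(32*42)*Z(n(-1, -4)) = (32*42)*1 = 1344*1 = 1344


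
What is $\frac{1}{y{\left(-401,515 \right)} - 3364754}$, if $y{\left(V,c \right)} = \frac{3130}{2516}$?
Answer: $- \frac{1258}{4232858967} \approx -2.972 \cdot 10^{-7}$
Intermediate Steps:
$y{\left(V,c \right)} = \frac{1565}{1258}$ ($y{\left(V,c \right)} = 3130 \cdot \frac{1}{2516} = \frac{1565}{1258}$)
$\frac{1}{y{\left(-401,515 \right)} - 3364754} = \frac{1}{\frac{1565}{1258} - 3364754} = \frac{1}{- \frac{4232858967}{1258}} = - \frac{1258}{4232858967}$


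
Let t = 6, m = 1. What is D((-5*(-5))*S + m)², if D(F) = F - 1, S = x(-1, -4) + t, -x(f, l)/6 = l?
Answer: 562500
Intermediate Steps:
x(f, l) = -6*l
S = 30 (S = -6*(-4) + 6 = 24 + 6 = 30)
D(F) = -1 + F
D((-5*(-5))*S + m)² = (-1 + (-5*(-5)*30 + 1))² = (-1 + (25*30 + 1))² = (-1 + (750 + 1))² = (-1 + 751)² = 750² = 562500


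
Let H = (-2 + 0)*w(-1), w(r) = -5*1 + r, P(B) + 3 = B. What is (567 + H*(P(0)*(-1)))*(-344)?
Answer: -207432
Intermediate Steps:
P(B) = -3 + B
w(r) = -5 + r
H = 12 (H = (-2 + 0)*(-5 - 1) = -2*(-6) = 12)
(567 + H*(P(0)*(-1)))*(-344) = (567 + 12*((-3 + 0)*(-1)))*(-344) = (567 + 12*(-3*(-1)))*(-344) = (567 + 12*3)*(-344) = (567 + 36)*(-344) = 603*(-344) = -207432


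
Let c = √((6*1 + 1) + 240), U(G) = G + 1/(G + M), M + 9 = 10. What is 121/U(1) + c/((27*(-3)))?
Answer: 242/3 - √247/81 ≈ 80.473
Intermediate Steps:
M = 1 (M = -9 + 10 = 1)
U(G) = G + 1/(1 + G) (U(G) = G + 1/(G + 1) = G + 1/(1 + G))
c = √247 (c = √((6 + 1) + 240) = √(7 + 240) = √247 ≈ 15.716)
121/U(1) + c/((27*(-3))) = 121/(((1 + 1 + 1²)/(1 + 1))) + √247/((27*(-3))) = 121/(((1 + 1 + 1)/2)) + √247/(-81) = 121/(((½)*3)) + √247*(-1/81) = 121/(3/2) - √247/81 = 121*(⅔) - √247/81 = 242/3 - √247/81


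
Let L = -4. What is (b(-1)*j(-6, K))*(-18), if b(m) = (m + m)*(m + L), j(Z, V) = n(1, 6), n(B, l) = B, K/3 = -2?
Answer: -180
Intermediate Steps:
K = -6 (K = 3*(-2) = -6)
j(Z, V) = 1
b(m) = 2*m*(-4 + m) (b(m) = (m + m)*(m - 4) = (2*m)*(-4 + m) = 2*m*(-4 + m))
(b(-1)*j(-6, K))*(-18) = ((2*(-1)*(-4 - 1))*1)*(-18) = ((2*(-1)*(-5))*1)*(-18) = (10*1)*(-18) = 10*(-18) = -180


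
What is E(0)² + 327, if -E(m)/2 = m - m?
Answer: 327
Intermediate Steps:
E(m) = 0 (E(m) = -2*(m - m) = -2*0 = 0)
E(0)² + 327 = 0² + 327 = 0 + 327 = 327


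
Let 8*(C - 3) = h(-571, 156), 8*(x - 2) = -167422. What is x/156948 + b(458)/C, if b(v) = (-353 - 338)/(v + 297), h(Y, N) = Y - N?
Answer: -13652062873/111070006960 ≈ -0.12291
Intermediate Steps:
x = -83703/4 (x = 2 + (1/8)*(-167422) = 2 - 83711/4 = -83703/4 ≈ -20926.)
b(v) = -691/(297 + v)
C = -703/8 (C = 3 + (-571 - 1*156)/8 = 3 + (-571 - 156)/8 = 3 + (1/8)*(-727) = 3 - 727/8 = -703/8 ≈ -87.875)
x/156948 + b(458)/C = -83703/4/156948 + (-691/(297 + 458))/(-703/8) = -83703/4*1/156948 - 691/755*(-8/703) = -27901/209264 - 691*1/755*(-8/703) = -27901/209264 - 691/755*(-8/703) = -27901/209264 + 5528/530765 = -13652062873/111070006960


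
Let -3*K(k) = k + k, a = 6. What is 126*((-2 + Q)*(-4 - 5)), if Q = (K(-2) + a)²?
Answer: -58716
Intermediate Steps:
K(k) = -2*k/3 (K(k) = -(k + k)/3 = -2*k/3)
Q = 484/9 (Q = (-⅔*(-2) + 6)² = (4/3 + 6)² = (22/3)² = 484/9 ≈ 53.778)
126*((-2 + Q)*(-4 - 5)) = 126*((-2 + 484/9)*(-4 - 5)) = 126*((466/9)*(-9)) = 126*(-466) = -58716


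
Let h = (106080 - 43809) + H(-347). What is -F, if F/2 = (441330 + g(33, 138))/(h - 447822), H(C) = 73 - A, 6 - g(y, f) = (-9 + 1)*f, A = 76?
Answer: 147480/64259 ≈ 2.2951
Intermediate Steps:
g(y, f) = 6 + 8*f (g(y, f) = 6 - (-9 + 1)*f = 6 - (-8)*f = 6 + 8*f)
H(C) = -3 (H(C) = 73 - 1*76 = 73 - 76 = -3)
h = 62268 (h = (106080 - 43809) - 3 = 62271 - 3 = 62268)
F = -147480/64259 (F = 2*((441330 + (6 + 8*138))/(62268 - 447822)) = 2*((441330 + (6 + 1104))/(-385554)) = 2*((441330 + 1110)*(-1/385554)) = 2*(442440*(-1/385554)) = 2*(-73740/64259) = -147480/64259 ≈ -2.2951)
-F = -1*(-147480/64259) = 147480/64259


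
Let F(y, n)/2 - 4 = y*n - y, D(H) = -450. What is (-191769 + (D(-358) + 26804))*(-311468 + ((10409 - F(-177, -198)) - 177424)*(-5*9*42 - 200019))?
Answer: -7931122709738995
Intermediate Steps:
F(y, n) = 8 - 2*y + 2*n*y (F(y, n) = 8 + 2*(y*n - y) = 8 + 2*(n*y - y) = 8 + 2*(-y + n*y) = 8 + (-2*y + 2*n*y) = 8 - 2*y + 2*n*y)
(-191769 + (D(-358) + 26804))*(-311468 + ((10409 - F(-177, -198)) - 177424)*(-5*9*42 - 200019)) = (-191769 + (-450 + 26804))*(-311468 + ((10409 - (8 - 2*(-177) + 2*(-198)*(-177))) - 177424)*(-5*9*42 - 200019)) = (-191769 + 26354)*(-311468 + ((10409 - (8 + 354 + 70092)) - 177424)*(-45*42 - 200019)) = -165415*(-311468 + ((10409 - 1*70454) - 177424)*(-1890 - 200019)) = -165415*(-311468 + ((10409 - 70454) - 177424)*(-201909)) = -165415*(-311468 + (-60045 - 177424)*(-201909)) = -165415*(-311468 - 237469*(-201909)) = -165415*(-311468 + 47947128321) = -165415*47946816853 = -7931122709738995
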